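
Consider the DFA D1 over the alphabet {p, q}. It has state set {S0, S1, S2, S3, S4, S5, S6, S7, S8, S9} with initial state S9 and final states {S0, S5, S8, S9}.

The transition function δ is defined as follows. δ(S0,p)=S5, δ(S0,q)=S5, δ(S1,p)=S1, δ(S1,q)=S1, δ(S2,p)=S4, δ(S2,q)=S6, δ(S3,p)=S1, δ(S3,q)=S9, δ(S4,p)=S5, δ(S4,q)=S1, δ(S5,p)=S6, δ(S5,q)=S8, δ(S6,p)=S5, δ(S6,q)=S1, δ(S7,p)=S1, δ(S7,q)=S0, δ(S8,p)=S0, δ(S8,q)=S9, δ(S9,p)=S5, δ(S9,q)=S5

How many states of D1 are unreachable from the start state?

4

No path from S9 leads to S2, S3, S4, S7; the other 6 states are all reachable.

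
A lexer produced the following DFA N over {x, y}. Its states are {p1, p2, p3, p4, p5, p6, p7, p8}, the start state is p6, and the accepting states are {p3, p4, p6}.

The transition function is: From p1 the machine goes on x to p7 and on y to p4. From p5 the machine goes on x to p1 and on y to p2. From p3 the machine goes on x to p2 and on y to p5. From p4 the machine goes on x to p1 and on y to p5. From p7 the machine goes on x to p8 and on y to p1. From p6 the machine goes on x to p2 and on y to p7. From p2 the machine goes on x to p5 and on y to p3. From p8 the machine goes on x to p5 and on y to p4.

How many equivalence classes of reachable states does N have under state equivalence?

All states are reachable from the start state.
P0 = {p3,p4,p6} | {p1,p2,p5,p7,p8}.
On input y, block {p1,p2,p5,p7,p8} splits into {p1,p2,p8} and {p5,p7}.
No further refinement is possible. Final partition (3 blocks): {p3,p4,p6} | {p1,p2,p8} | {p5,p7}.

3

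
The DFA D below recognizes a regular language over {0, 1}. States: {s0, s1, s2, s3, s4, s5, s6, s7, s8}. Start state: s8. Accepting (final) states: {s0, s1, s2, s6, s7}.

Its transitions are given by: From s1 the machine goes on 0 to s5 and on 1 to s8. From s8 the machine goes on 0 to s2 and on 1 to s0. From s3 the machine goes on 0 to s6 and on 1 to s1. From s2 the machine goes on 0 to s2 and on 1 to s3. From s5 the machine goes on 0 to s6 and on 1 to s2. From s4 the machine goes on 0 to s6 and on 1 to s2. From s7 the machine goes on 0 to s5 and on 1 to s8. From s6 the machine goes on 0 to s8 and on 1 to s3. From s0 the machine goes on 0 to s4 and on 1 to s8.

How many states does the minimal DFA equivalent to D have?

First remove the unreachable states {s7}; 8 states remain.
Start with accepting vs non-accepting: {s0,s1,s2,s6} | {s3,s4,s5,s8}.
On input 0, block {s0,s1,s2,s6} splits into {s0,s1,s6} and {s2}.
On input 0, block {s3,s4,s5,s8} splits into {s3,s4,s5} and {s8}.
Split {s0,s1,s6} by δ(·,0) → {s0,s1} and {s6}.
On input 1, block {s3,s4,s5} splits into {s4,s5} and {s3}.
The partition is now stable with 6 blocks: {s0,s1} | {s4,s5} | {s2} | {s8} | {s6} | {s3}.

6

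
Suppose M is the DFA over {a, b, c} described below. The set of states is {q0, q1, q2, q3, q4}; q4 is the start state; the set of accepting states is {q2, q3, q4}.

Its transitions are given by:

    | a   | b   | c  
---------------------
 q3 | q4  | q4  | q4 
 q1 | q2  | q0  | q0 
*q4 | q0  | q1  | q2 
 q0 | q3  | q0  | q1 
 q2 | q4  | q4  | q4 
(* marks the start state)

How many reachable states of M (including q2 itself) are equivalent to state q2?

2

All states are reachable from the start state.
P0 = {q2,q3,q4} | {q0,q1}.
Refine {q2,q3,q4} on symbol a: members go to different blocks, giving {q2,q3} and {q4}.
The partition is now stable with 3 blocks: {q2,q3} | {q0,q1} | {q4}.
The equivalence class containing q2 is {q2,q3}, of size 2.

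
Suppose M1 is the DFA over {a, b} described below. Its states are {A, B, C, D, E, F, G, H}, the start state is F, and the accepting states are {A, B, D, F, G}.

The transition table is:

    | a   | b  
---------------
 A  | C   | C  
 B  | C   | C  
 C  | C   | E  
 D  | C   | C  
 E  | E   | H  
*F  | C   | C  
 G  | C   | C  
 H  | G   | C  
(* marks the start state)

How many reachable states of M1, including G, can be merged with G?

Reachable states from the start: {C,E,F,G,H}. Unreachable: {A,B,D} — drop them.
Initial partition by acceptance: {F,G} | {C,E,H}.
Refine {C,E,H} on symbol a: members go to different blocks, giving {C,E} and {H}.
Refine {C,E} on symbol b: members go to different blocks, giving {C} and {E}.
The partition is now stable with 4 blocks: {F,G} | {C} | {H} | {E}.
State G belongs to the block {F,G}, which has 2 states.

2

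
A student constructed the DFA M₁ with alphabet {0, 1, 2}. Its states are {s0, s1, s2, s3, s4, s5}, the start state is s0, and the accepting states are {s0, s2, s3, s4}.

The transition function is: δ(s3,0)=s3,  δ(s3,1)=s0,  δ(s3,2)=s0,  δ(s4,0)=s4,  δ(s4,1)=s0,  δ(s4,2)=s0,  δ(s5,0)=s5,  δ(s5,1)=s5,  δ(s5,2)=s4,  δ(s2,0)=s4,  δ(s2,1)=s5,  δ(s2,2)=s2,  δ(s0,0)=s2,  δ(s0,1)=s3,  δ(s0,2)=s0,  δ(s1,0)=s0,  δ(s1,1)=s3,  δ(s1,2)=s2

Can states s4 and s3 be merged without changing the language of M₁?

Yes

First remove the unreachable states {s1}; 5 states remain.
P0 = {s0,s2,s3,s4} | {s5}.
Split {s0,s2,s3,s4} by δ(·,1) → {s0,s3,s4} and {s2}.
Split {s0,s3,s4} by δ(·,0) → {s3,s4} and {s0}.
The partition is now stable with 4 blocks: {s3,s4} | {s5} | {s2} | {s0}.
s4 and s3 lie in the same block of the stable partition, so they are equivalent — no string distinguishes them.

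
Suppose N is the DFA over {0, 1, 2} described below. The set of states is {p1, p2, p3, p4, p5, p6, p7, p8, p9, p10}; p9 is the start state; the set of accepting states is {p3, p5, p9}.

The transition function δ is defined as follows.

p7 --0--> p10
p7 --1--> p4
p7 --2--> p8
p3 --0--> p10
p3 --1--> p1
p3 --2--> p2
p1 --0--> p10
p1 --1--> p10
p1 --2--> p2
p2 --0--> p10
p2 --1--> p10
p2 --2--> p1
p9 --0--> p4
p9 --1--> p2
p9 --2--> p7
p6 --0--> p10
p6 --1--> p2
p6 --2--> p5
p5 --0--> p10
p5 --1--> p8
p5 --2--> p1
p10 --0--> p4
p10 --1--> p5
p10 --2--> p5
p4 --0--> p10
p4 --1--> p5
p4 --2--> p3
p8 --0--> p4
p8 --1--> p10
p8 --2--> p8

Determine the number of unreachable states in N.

BFS from p9 reaches {p1, p2, p3, p4, p5, p7, p8, p9, p10}; the 1 state(s) p6 are never visited.

1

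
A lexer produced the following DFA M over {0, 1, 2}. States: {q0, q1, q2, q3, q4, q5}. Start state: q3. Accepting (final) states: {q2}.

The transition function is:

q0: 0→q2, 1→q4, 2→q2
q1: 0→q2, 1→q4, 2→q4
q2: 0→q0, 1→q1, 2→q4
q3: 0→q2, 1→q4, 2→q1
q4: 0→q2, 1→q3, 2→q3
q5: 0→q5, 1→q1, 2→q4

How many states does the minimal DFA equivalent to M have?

Reachable states from the start: {q0,q1,q2,q3,q4}. Unreachable: {q5} — drop them.
P0 = {q2} | {q0,q1,q3,q4}.
Refine {q0,q1,q3,q4} on symbol 2: members go to different blocks, giving {q1,q3,q4} and {q0}.
The partition is now stable with 3 blocks: {q2} | {q1,q3,q4} | {q0}.

3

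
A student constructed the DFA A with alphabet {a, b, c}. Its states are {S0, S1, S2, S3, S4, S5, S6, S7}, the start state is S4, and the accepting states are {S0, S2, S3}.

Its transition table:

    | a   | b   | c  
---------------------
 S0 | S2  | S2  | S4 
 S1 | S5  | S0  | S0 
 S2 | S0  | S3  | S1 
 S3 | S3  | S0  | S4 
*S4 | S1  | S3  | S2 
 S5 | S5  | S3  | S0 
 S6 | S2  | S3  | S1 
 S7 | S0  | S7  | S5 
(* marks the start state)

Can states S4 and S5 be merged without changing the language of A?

Reachable states from the start: {S0,S1,S2,S3,S4,S5}. Unreachable: {S6,S7} — drop them.
Start with accepting vs non-accepting: {S0,S2,S3} | {S1,S4,S5}.
The partition is now stable with 2 blocks: {S0,S2,S3} | {S1,S4,S5}.
S4 and S5 lie in the same block of the stable partition, so they are equivalent — no string distinguishes them.

Yes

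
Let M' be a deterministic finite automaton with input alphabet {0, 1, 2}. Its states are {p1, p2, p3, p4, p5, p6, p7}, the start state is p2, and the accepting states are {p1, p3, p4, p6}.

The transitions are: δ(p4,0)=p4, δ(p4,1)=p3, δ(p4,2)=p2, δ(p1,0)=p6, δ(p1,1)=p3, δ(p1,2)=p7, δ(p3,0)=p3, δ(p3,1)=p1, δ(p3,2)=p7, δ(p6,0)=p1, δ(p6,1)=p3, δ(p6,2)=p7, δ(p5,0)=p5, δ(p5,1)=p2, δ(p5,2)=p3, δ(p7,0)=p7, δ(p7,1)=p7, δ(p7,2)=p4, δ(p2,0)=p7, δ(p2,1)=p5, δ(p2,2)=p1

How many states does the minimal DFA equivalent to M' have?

Every state is reachable, so we keep all 7.
Start with accepting vs non-accepting: {p1,p3,p4,p6} | {p2,p5,p7}.
The partition is now stable with 2 blocks: {p1,p3,p4,p6} | {p2,p5,p7}.

2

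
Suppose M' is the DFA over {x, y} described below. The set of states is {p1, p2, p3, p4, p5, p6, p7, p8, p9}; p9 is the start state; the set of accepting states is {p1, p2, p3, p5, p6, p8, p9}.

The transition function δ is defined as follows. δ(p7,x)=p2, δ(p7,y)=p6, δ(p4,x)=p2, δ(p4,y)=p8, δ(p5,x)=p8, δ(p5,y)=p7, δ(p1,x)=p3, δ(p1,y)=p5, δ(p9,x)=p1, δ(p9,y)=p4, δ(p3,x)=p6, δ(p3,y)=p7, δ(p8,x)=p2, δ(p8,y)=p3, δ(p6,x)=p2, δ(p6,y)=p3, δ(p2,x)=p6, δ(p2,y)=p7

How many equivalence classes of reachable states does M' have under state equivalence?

All states are reachable from the start state.
Start with accepting vs non-accepting: {p1,p2,p3,p5,p6,p8,p9} | {p4,p7}.
On input y, block {p1,p2,p3,p5,p6,p8,p9} splits into {p2,p3,p5,p9} and {p1,p6,p8}.
The partition is now stable with 3 blocks: {p2,p3,p5,p9} | {p4,p7} | {p1,p6,p8}.

3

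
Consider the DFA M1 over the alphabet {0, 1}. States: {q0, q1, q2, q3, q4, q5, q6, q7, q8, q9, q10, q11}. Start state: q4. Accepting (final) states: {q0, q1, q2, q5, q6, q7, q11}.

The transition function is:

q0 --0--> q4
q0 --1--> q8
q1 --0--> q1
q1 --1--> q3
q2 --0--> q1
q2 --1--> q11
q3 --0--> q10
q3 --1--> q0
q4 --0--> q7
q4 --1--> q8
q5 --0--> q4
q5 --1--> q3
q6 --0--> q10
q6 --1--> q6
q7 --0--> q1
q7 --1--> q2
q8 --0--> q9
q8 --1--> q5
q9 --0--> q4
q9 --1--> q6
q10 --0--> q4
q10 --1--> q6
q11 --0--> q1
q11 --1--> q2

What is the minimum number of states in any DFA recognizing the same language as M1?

Every state is reachable, so we keep all 12.
Initial partition by acceptance: {q0,q1,q2,q5,q6,q7,q11} | {q3,q4,q8,q9,q10}.
Split {q0,q1,q2,q5,q6,q7,q11} by δ(·,0) → {q1,q2,q7,q11} and {q0,q5,q6}.
Split {q1,q2,q7,q11} by δ(·,1) → {q2,q7,q11} and {q1}.
Split {q3,q4,q8,q9,q10} by δ(·,0) → {q3,q8,q9,q10} and {q4}.
Split {q3,q8,q9,q10} by δ(·,0) → {q3,q8} and {q9,q10}.
Split {q0,q5,q6} by δ(·,0) → {q0,q5} and {q6}.
The partition is now stable with 7 blocks: {q2,q7,q11} | {q3,q8} | {q0,q5} | {q1} | {q4} | {q9,q10} | {q6}.

7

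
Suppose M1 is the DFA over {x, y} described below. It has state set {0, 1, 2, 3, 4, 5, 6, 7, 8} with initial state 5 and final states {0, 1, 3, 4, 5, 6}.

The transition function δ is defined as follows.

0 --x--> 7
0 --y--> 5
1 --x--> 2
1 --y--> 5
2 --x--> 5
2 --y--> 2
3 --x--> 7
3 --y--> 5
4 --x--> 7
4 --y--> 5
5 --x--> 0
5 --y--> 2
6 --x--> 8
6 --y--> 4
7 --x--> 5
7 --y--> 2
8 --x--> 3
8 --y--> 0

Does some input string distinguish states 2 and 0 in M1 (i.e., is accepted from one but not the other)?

Yes

States {1,3,4,6,8} cannot be reached from the start state, so discard them.
Initial partition by acceptance: {0,5} | {2,7}.
Split {0,5} by δ(·,x) → {0} and {5}.
Stable partition: {0} | {2,7} | {5} — 3 equivalence classes.
2 and 0 end up in different blocks, so they are distinguishable. For instance, the string 'ε' is accepted from only 0.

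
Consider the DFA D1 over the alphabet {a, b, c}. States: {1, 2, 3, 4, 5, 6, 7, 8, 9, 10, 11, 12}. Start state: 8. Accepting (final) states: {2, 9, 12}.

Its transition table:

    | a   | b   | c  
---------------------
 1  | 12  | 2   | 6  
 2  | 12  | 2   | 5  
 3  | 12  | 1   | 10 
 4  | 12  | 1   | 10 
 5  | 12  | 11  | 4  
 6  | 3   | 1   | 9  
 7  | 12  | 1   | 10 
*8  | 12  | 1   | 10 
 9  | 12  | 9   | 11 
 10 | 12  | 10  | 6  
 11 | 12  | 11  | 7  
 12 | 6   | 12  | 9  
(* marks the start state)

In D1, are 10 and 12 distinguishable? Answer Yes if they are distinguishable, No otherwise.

All states are reachable from the start state.
Start with accepting vs non-accepting: {2,9,12} | {1,3,4,5,6,7,8,10,11}.
Split {2,9,12} by δ(·,a) → {2,9} and {12}.
Refine {1,3,4,5,6,7,8,10,11} on symbol a: members go to different blocks, giving {1,3,4,5,7,8,10,11} and {6}.
Refine {1,3,4,5,7,8,10,11} on symbol b: members go to different blocks, giving {3,4,5,7,8,10,11} and {1}.
Refine {3,4,5,7,8,10,11} on symbol b: members go to different blocks, giving {3,4,7,8} and {5,10,11}.
Split {5,10,11} by δ(·,c) → {5,11} and {10}.
Stable partition: {2,9} | {3,4,7,8} | {12} | {6} | {1} | {5,11} | {10} — 7 equivalence classes.
10 and 12 end up in different blocks, so they are distinguishable. For instance, the string 'ε' is accepted from only 12.

Yes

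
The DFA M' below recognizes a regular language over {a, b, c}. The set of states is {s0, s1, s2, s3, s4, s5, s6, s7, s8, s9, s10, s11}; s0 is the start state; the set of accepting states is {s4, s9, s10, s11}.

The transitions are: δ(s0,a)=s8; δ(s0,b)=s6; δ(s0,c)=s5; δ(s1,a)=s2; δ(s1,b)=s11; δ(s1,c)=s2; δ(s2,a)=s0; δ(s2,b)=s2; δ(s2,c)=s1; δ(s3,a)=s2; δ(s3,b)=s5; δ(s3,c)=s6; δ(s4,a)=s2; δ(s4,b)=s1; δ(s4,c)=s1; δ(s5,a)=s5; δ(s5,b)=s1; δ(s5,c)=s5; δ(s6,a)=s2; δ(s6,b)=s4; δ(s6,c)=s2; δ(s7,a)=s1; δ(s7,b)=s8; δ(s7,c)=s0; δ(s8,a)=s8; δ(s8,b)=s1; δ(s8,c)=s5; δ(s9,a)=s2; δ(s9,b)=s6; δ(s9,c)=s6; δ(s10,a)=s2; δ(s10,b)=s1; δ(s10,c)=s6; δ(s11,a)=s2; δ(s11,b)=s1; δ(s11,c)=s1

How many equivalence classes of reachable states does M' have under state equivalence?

4

States {s3,s7,s9,s10} cannot be reached from the start state, so discard them.
P0 = {s4,s11} | {s0,s1,s2,s5,s6,s8}.
On input b, block {s0,s1,s2,s5,s6,s8} splits into {s0,s2,s5,s8} and {s1,s6}.
On input b, block {s0,s2,s5,s8} splits into {s0,s5,s8} and {s2}.
The partition is now stable with 4 blocks: {s4,s11} | {s0,s5,s8} | {s1,s6} | {s2}.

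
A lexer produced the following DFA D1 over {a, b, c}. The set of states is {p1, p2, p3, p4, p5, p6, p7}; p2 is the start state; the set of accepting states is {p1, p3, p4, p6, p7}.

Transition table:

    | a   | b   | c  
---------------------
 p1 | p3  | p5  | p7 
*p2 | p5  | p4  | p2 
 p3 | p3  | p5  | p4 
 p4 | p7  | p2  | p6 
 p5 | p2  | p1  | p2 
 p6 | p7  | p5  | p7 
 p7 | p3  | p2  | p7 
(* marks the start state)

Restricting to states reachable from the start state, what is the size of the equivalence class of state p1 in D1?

All states are reachable from the start state.
Start with accepting vs non-accepting: {p1,p3,p4,p6,p7} | {p2,p5}.
The partition is now stable with 2 blocks: {p1,p3,p4,p6,p7} | {p2,p5}.
State p1 belongs to the block {p1,p3,p4,p6,p7}, which has 5 states.

5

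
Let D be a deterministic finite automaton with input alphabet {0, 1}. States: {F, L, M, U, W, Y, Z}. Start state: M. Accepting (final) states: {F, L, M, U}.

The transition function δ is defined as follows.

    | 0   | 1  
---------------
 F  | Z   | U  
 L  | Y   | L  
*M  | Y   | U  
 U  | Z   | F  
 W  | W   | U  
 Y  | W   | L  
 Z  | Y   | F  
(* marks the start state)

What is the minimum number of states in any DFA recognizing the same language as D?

2

Initial partition by acceptance: {F,L,M,U} | {W,Y,Z}.
The partition is now stable with 2 blocks: {F,L,M,U} | {W,Y,Z}.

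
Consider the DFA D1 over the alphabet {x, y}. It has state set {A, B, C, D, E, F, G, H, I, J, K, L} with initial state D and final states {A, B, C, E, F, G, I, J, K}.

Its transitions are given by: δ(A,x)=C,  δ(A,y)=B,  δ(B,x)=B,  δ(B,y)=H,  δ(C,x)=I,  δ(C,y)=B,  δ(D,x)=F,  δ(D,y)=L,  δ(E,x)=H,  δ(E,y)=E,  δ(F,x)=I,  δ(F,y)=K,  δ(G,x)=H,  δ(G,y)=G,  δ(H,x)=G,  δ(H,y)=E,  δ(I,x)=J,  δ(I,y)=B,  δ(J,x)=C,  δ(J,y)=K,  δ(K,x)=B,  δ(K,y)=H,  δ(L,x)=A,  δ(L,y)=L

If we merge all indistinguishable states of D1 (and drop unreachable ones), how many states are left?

5

P0 = {A,B,C,E,F,G,I,J,K} | {D,H,L}.
Refine {A,B,C,E,F,G,I,J,K} on symbol x: members go to different blocks, giving {A,B,C,F,I,J,K} and {E,G}.
On input y, block {A,B,C,F,I,J,K} splits into {A,C,F,I,J} and {B,K}.
On input x, block {D,H,L} splits into {D,L} and {H}.
The partition is now stable with 5 blocks: {A,C,F,I,J} | {D,L} | {E,G} | {B,K} | {H}.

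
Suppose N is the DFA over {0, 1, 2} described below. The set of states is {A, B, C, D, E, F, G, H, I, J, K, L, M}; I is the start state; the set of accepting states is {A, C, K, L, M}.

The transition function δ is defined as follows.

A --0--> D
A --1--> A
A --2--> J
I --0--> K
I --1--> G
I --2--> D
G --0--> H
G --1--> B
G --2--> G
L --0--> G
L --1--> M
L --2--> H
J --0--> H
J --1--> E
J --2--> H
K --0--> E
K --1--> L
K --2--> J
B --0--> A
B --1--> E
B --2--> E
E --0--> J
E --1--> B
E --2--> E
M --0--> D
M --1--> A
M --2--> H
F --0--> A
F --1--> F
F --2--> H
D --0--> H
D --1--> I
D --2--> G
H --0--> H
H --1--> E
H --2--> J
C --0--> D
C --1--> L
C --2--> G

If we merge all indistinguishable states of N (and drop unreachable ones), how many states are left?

First remove the unreachable states {C,F}; 11 states remain.
P0 = {A,K,L,M} | {B,D,E,G,H,I,J}.
On input 0, block {B,D,E,G,H,I,J} splits into {D,E,G,H,J} and {B,I}.
Split {D,E,G,H,J} by δ(·,1) → {D,E,G} and {H,J}.
No further refinement is possible. Final partition (4 blocks): {A,K,L,M} | {D,E,G} | {B,I} | {H,J}.

4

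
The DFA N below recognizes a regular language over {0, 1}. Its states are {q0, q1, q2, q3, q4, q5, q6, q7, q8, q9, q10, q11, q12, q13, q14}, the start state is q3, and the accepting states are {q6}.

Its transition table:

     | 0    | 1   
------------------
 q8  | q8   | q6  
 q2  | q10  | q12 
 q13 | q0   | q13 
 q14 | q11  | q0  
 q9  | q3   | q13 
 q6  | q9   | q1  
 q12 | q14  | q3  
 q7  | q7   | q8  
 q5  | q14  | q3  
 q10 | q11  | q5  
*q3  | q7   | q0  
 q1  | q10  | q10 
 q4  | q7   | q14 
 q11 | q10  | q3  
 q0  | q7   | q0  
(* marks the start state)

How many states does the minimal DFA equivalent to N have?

10

States {q2,q4,q12} cannot be reached from the start state, so discard them.
Start with accepting vs non-accepting: {q6} | {q0,q1,q3,q5,q7,q8,q9,q10,q11,q13,q14}.
On input 1, block {q0,q1,q3,q5,q7,q8,q9,q10,q11,q13,q14} splits into {q0,q1,q3,q5,q7,q9,q10,q11,q13,q14} and {q8}.
On input 1, block {q0,q1,q3,q5,q7,q9,q10,q11,q13,q14} splits into {q0,q1,q3,q5,q9,q10,q11,q13,q14} and {q7}.
Split {q0,q1,q3,q5,q9,q10,q11,q13,q14} by δ(·,0) → {q1,q5,q9,q10,q11,q13,q14} and {q0,q3}.
On input 0, block {q1,q5,q9,q10,q11,q13,q14} splits into {q1,q5,q10,q11,q14} and {q9,q13}.
On input 1, block {q1,q5,q10,q11,q14} splits into {q5,q11,q14} and {q1,q10}.
Split {q5,q11,q14} by δ(·,0) → {q5,q14} and {q11}.
On input 0, block {q5,q14} splits into {q5} and {q14}.
Refine {q1,q10} on symbol 0: members go to different blocks, giving {q1} and {q10}.
The partition is now stable with 10 blocks: {q6} | {q5} | {q8} | {q7} | {q0,q3} | {q9,q13} | {q1} | {q11} | {q14} | {q10}.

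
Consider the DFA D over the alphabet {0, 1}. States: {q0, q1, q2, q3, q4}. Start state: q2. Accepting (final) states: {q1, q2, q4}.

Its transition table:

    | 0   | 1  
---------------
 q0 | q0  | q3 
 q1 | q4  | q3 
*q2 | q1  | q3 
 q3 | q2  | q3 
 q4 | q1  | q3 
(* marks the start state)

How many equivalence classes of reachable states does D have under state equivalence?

Reachable states from the start: {q1,q2,q3,q4}. Unreachable: {q0} — drop them.
Start with accepting vs non-accepting: {q1,q2,q4} | {q3}.
Stable partition: {q1,q2,q4} | {q3} — 2 equivalence classes.

2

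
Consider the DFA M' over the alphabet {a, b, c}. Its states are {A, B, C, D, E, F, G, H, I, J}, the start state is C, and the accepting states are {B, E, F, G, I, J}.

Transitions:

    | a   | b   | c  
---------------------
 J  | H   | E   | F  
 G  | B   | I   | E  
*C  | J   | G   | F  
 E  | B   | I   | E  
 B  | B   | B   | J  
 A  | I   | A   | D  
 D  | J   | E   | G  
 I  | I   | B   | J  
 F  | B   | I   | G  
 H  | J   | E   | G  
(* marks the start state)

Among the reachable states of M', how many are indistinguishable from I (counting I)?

Reachable states from the start: {B,C,E,F,G,H,I,J}. Unreachable: {A,D} — drop them.
P0 = {B,E,F,G,I,J} | {C,H}.
Refine {B,E,F,G,I,J} on symbol a: members go to different blocks, giving {B,E,F,G,I} and {J}.
Split {B,E,F,G,I} by δ(·,c) → {E,F,G} and {B,I}.
The partition is now stable with 4 blocks: {E,F,G} | {C,H} | {J} | {B,I}.
State I belongs to the block {B,I}, which has 2 states.

2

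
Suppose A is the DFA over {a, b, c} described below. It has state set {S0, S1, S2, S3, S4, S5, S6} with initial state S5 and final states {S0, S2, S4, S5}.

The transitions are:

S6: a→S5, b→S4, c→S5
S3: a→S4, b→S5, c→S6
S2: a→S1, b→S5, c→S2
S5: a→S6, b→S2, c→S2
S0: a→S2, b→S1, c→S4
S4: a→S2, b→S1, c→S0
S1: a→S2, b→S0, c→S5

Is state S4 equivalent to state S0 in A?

First remove the unreachable states {S3}; 6 states remain.
Initial partition by acceptance: {S0,S2,S4,S5} | {S1,S6}.
Refine {S0,S2,S4,S5} on symbol a: members go to different blocks, giving {S0,S4} and {S2,S5}.
Stable partition: {S0,S4} | {S1,S6} | {S2,S5} — 3 equivalence classes.
S4 and S0 lie in the same block of the stable partition, so they are equivalent — no string distinguishes them.

Yes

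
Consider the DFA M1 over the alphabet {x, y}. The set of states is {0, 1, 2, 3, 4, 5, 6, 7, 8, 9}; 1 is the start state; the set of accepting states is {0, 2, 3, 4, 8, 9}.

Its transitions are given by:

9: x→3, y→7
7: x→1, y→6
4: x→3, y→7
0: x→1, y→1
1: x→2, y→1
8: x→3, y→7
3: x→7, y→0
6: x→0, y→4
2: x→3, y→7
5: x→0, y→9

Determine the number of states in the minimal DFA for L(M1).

First remove the unreachable states {5,8,9}; 7 states remain.
P0 = {0,2,3,4} | {1,6,7}.
On input x, block {0,2,3,4} splits into {0,3} and {2,4}.
Split {0,3} by δ(·,y) → {0} and {3}.
Split {1,6,7} by δ(·,x) → {1} and {6} and {7}.
The partition is now stable with 6 blocks: {0} | {1} | {2,4} | {3} | {6} | {7}.

6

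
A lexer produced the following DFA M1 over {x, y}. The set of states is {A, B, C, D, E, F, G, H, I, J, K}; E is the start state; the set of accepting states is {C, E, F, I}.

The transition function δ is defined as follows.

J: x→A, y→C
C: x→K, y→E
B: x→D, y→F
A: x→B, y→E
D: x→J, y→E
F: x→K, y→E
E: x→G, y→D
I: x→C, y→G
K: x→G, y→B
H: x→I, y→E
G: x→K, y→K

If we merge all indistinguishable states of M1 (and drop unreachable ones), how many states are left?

Reachable states from the start: {A,B,C,D,E,F,G,J,K}. Unreachable: {H,I} — drop them.
Start with accepting vs non-accepting: {C,E,F} | {A,B,D,G,J,K}.
On input y, block {C,E,F} splits into {C,F} and {E}.
Split {A,B,D,G,J,K} by δ(·,y) → {A,D} and {B,J} and {G,K}.
On input y, block {G,K} splits into {G} and {K}.
No further refinement is possible. Final partition (6 blocks): {C,F} | {A,D} | {E} | {B,J} | {G} | {K}.

6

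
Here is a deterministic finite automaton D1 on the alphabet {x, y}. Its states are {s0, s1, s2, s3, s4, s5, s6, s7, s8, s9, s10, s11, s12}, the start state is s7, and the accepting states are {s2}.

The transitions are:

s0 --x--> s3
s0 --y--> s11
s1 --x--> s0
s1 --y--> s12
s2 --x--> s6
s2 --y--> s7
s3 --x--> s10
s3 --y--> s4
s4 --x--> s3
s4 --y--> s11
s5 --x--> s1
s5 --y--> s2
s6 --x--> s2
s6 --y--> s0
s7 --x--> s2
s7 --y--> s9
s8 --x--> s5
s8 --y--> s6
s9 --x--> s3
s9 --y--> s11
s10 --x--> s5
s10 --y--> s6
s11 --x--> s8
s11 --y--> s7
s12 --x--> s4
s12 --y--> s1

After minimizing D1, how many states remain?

Initial partition by acceptance: {s2} | {s0,s1,s3,s4,s5,s6,s7,s8,s9,s10,s11,s12}.
On input x, block {s0,s1,s3,s4,s5,s6,s7,s8,s9,s10,s11,s12} splits into {s0,s1,s3,s4,s5,s8,s9,s10,s11,s12} and {s6,s7}.
Split {s0,s1,s3,s4,s5,s8,s9,s10,s11,s12} by δ(·,y) → {s0,s1,s3,s4,s9,s12} and {s8,s10,s11} and {s5}.
Split {s0,s1,s3,s4,s9,s12} by δ(·,x) → {s0,s1,s4,s9,s12} and {s3}.
Split {s0,s1,s4,s9,s12} by δ(·,x) → {s0,s4,s9} and {s1,s12}.
Refine {s8,s10,s11} on symbol x: members go to different blocks, giving {s8,s10} and {s11}.
The partition is now stable with 8 blocks: {s2} | {s0,s4,s9} | {s6,s7} | {s8,s10} | {s5} | {s3} | {s1,s12} | {s11}.

8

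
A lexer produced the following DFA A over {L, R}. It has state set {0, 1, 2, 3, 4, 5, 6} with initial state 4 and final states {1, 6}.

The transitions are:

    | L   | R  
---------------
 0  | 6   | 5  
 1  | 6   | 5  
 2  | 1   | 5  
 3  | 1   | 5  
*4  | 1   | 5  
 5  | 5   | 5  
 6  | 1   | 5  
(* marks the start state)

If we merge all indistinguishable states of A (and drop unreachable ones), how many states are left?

Reachable states from the start: {1,4,5,6}. Unreachable: {0,2,3} — drop them.
Start with accepting vs non-accepting: {1,6} | {4,5}.
Split {4,5} by δ(·,L) → {4} and {5}.
The partition is now stable with 3 blocks: {1,6} | {4} | {5}.

3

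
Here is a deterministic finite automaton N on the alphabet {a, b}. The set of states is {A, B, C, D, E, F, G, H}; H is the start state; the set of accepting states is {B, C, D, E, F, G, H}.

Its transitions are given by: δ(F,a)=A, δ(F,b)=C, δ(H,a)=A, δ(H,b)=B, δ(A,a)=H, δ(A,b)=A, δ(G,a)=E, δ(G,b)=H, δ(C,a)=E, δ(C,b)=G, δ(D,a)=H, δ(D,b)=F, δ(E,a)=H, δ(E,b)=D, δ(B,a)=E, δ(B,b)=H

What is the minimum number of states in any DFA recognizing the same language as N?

7

Every state is reachable, so we keep all 8.
Start with accepting vs non-accepting: {B,C,D,E,F,G,H} | {A}.
Refine {B,C,D,E,F,G,H} on symbol a: members go to different blocks, giving {B,C,D,E,G} and {F,H}.
On input a, block {B,C,D,E,G} splits into {B,C,G} and {D,E}.
On input b, block {B,C,G} splits into {B,G} and {C}.
On input b, block {F,H} splits into {F} and {H}.
Split {D,E} by δ(·,b) → {D} and {E}.
Stable partition: {B,G} | {A} | {F} | {D} | {C} | {H} | {E} — 7 equivalence classes.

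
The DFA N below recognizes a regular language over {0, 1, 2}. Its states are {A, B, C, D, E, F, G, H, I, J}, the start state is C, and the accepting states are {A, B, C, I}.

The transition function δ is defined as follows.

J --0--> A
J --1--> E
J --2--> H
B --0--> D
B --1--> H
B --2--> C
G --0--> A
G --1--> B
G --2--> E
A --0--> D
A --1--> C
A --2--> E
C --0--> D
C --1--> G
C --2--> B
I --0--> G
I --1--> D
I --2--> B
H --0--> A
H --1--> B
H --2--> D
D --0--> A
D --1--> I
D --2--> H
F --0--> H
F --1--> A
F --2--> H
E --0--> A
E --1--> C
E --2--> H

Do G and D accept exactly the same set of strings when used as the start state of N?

First remove the unreachable states {F,J}; 8 states remain.
Initial partition by acceptance: {A,B,C,I} | {D,E,G,H}.
Split {A,B,C,I} by δ(·,1) → {B,C,I} and {A}.
Stable partition: {B,C,I} | {D,E,G,H} | {A} — 3 equivalence classes.
G and D lie in the same block of the stable partition, so they are equivalent — no string distinguishes them.

Yes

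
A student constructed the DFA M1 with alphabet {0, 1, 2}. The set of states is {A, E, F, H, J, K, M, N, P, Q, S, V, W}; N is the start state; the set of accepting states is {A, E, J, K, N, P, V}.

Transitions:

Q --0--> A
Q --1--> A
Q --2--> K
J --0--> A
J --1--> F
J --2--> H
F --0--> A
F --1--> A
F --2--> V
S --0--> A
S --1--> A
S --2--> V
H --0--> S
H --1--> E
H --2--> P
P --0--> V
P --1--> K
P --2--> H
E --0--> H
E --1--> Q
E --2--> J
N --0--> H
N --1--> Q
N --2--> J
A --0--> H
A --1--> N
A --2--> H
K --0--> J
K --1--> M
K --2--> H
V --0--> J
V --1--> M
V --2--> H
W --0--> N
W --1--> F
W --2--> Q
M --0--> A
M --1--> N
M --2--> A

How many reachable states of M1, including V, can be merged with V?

2

States {W} cannot be reached from the start state, so discard them.
P0 = {A,E,J,K,N,P,V} | {F,H,M,Q,S}.
Refine {A,E,J,K,N,P,V} on symbol 0: members go to different blocks, giving {J,K,P,V} and {A,E,N}.
Refine {J,K,P,V} on symbol 0: members go to different blocks, giving {K,P,V} and {J}.
Refine {K,P,V} on symbol 0: members go to different blocks, giving {K,V} and {P}.
On input 0, block {F,H,M,Q,S} splits into {F,M,Q,S} and {H}.
Split {F,M,Q,S} by δ(·,2) → {F,Q,S} and {M}.
On input 1, block {A,E,N} splits into {E,N} and {A}.
The partition is now stable with 8 blocks: {K,V} | {F,Q,S} | {E,N} | {J} | {P} | {H} | {M} | {A}.
The equivalence class containing V is {K,V}, of size 2.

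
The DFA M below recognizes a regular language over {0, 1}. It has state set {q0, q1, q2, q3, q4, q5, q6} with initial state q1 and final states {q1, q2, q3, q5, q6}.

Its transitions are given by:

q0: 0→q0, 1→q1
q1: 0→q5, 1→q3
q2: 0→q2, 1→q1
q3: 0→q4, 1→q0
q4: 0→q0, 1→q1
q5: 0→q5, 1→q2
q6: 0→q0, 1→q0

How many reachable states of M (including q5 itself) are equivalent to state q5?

Reachable states from the start: {q0,q1,q2,q3,q4,q5}. Unreachable: {q6} — drop them.
Start with accepting vs non-accepting: {q1,q2,q3,q5} | {q0,q4}.
Split {q1,q2,q3,q5} by δ(·,0) → {q1,q2,q5} and {q3}.
Refine {q1,q2,q5} on symbol 1: members go to different blocks, giving {q2,q5} and {q1}.
Refine {q2,q5} on symbol 1: members go to different blocks, giving {q2} and {q5}.
The partition is now stable with 5 blocks: {q2} | {q0,q4} | {q3} | {q1} | {q5}.
State q5 belongs to the block {q5}, which has 1 states.

1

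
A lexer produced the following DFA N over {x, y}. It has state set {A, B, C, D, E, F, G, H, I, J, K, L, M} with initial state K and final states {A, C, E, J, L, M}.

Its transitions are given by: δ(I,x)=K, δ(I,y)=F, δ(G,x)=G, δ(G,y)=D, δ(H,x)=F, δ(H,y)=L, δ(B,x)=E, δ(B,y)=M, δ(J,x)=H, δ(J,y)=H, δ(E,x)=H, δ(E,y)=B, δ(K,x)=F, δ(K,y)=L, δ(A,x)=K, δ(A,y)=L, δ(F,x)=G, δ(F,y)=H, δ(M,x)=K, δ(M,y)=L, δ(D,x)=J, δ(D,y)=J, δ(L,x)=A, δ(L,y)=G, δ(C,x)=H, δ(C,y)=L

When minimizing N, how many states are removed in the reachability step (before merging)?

Starting at K and following transitions, the reachable set is {A, D, F, G, H, J, K, L}. That leaves B, C, E, I, M unreachable — 5 in total.

5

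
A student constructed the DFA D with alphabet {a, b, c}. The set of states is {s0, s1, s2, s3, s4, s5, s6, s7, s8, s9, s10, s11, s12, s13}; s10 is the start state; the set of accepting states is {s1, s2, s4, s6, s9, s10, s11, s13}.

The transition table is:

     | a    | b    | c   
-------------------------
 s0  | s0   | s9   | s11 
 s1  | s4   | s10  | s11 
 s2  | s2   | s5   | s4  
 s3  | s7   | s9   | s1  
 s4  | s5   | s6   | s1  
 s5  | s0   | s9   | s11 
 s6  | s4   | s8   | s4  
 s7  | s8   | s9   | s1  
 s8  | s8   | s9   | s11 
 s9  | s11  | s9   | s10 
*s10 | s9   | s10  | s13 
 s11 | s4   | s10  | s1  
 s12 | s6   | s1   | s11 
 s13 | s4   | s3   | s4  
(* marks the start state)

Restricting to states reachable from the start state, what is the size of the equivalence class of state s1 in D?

2

States {s2,s12} cannot be reached from the start state, so discard them.
Initial partition by acceptance: {s1,s4,s6,s9,s10,s11,s13} | {s0,s3,s5,s7,s8}.
Refine {s1,s4,s6,s9,s10,s11,s13} on symbol a: members go to different blocks, giving {s1,s6,s9,s10,s11,s13} and {s4}.
Refine {s1,s6,s9,s10,s11,s13} on symbol a: members go to different blocks, giving {s1,s6,s11,s13} and {s9,s10}.
Refine {s1,s6,s11,s13} on symbol b: members go to different blocks, giving {s1,s11} and {s6,s13}.
Refine {s9,s10} on symbol a: members go to different blocks, giving {s9} and {s10}.
The partition is now stable with 6 blocks: {s1,s11} | {s0,s3,s5,s7,s8} | {s4} | {s9} | {s6,s13} | {s10}.
The equivalence class containing s1 is {s1,s11}, of size 2.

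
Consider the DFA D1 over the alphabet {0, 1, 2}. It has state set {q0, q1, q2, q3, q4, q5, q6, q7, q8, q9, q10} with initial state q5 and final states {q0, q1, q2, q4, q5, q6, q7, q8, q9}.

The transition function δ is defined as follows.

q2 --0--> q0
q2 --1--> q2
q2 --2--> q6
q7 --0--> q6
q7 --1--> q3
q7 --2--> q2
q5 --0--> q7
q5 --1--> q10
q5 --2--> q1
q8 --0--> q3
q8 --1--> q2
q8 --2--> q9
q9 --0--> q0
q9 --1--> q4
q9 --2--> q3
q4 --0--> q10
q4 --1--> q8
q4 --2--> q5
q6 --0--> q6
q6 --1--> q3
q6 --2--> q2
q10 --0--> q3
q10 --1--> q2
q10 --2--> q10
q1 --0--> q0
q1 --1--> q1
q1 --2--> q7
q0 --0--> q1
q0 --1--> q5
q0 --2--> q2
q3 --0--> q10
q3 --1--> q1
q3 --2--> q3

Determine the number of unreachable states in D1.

3

BFS from q5 reaches {q0, q1, q2, q3, q5, q6, q7, q10}; the 3 state(s) q4, q8, q9 are never visited.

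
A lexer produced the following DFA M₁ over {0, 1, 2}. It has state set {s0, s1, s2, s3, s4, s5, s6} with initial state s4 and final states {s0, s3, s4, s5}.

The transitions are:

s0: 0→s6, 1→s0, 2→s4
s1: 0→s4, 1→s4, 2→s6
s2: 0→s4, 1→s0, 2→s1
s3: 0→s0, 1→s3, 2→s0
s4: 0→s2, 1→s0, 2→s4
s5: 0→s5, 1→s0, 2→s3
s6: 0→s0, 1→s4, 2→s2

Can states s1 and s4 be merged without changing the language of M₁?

First remove the unreachable states {s3,s5}; 5 states remain.
Initial partition by acceptance: {s0,s4} | {s1,s2,s6}.
The partition is now stable with 2 blocks: {s0,s4} | {s1,s2,s6}.
s1 and s4 end up in different blocks, so they are distinguishable. For instance, the string 'ε' is accepted from only s4.

No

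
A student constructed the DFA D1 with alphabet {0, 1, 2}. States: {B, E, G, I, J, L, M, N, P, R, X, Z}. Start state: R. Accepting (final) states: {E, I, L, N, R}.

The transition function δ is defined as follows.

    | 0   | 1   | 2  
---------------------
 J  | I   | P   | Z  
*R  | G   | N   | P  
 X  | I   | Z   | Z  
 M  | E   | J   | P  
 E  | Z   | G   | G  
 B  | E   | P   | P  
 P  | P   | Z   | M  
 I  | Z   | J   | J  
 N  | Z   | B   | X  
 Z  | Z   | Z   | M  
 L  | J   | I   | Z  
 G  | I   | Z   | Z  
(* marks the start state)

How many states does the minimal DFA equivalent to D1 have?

First remove the unreachable states {L}; 11 states remain.
Initial partition by acceptance: {E,I,N,R} | {B,G,J,M,P,X,Z}.
Refine {E,I,N,R} on symbol 1: members go to different blocks, giving {E,I,N} and {R}.
Split {B,G,J,M,P,X,Z} by δ(·,0) → {B,G,J,M,X} and {P,Z}.
Refine {B,G,J,M,X} on symbol 1: members go to different blocks, giving {B,G,J,X} and {M}.
The partition is now stable with 5 blocks: {E,I,N} | {B,G,J,X} | {R} | {P,Z} | {M}.

5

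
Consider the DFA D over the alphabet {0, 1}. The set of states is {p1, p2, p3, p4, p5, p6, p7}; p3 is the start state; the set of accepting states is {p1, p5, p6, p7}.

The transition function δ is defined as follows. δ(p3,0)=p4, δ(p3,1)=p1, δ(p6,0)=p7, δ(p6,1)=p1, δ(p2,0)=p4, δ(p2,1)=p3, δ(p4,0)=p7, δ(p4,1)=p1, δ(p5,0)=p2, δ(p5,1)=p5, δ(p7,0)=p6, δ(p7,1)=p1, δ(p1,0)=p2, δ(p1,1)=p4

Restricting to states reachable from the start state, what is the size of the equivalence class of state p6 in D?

First remove the unreachable states {p5}; 6 states remain.
P0 = {p1,p6,p7} | {p2,p3,p4}.
On input 0, block {p1,p6,p7} splits into {p6,p7} and {p1}.
Split {p2,p3,p4} by δ(·,0) → {p2,p3} and {p4}.
On input 1, block {p2,p3} splits into {p2} and {p3}.
Stable partition: {p6,p7} | {p2} | {p1} | {p4} | {p3} — 5 equivalence classes.
The equivalence class containing p6 is {p6,p7}, of size 2.

2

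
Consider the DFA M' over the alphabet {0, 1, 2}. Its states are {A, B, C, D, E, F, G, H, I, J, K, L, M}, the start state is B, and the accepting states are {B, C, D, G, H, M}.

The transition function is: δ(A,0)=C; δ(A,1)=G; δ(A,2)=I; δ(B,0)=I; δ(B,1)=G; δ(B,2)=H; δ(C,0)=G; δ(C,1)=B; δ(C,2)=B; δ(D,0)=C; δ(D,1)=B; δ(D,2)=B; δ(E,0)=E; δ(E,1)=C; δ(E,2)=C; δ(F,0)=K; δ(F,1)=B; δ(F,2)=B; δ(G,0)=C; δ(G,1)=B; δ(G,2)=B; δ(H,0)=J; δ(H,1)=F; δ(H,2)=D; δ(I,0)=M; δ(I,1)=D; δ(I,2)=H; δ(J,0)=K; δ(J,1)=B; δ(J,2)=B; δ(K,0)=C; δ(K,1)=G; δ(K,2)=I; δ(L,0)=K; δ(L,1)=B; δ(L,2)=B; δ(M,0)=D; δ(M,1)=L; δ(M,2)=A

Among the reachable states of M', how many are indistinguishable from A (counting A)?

2

Reachable states from the start: {A,B,C,D,F,G,H,I,J,K,L,M}. Unreachable: {E} — drop them.
Initial partition by acceptance: {B,C,D,G,H,M} | {A,F,I,J,K,L}.
Refine {B,C,D,G,H,M} on symbol 0: members go to different blocks, giving {C,D,G,M} and {B,H}.
Refine {C,D,G,M} on symbol 1: members go to different blocks, giving {C,D,G} and {M}.
On input 0, block {A,F,I,J,K,L} splits into {F,J,L} and {A,K} and {I}.
Refine {B,H} on symbol 0: members go to different blocks, giving {B} and {H}.
The partition is now stable with 7 blocks: {C,D,G} | {F,J,L} | {B} | {M} | {A,K} | {I} | {H}.
State A belongs to the block {A,K}, which has 2 states.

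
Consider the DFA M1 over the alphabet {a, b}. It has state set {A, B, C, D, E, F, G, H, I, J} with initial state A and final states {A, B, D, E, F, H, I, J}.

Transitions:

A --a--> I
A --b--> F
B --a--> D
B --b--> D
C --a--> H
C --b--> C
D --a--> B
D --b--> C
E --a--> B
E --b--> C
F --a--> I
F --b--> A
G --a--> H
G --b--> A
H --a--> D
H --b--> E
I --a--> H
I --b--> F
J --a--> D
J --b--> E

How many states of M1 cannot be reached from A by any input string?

BFS from A reaches {A, B, C, D, E, F, H, I}; the 2 state(s) G, J are never visited.

2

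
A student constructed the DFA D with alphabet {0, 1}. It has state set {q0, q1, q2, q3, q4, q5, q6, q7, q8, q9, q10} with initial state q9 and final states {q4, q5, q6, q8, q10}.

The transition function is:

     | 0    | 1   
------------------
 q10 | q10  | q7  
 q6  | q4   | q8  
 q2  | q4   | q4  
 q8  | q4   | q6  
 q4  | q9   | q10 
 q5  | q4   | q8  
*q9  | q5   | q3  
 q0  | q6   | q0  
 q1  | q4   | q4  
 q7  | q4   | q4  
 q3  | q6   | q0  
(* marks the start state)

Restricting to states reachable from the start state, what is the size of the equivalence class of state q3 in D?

3

States {q1,q2} cannot be reached from the start state, so discard them.
P0 = {q4,q5,q6,q8,q10} | {q0,q3,q7,q9}.
Refine {q4,q5,q6,q8,q10} on symbol 0: members go to different blocks, giving {q5,q6,q8,q10} and {q4}.
On input 0, block {q5,q6,q8,q10} splits into {q5,q6,q8} and {q10}.
Refine {q0,q3,q7,q9} on symbol 0: members go to different blocks, giving {q0,q3,q9} and {q7}.
The partition is now stable with 5 blocks: {q5,q6,q8} | {q0,q3,q9} | {q4} | {q10} | {q7}.
State q3 belongs to the block {q0,q3,q9}, which has 3 states.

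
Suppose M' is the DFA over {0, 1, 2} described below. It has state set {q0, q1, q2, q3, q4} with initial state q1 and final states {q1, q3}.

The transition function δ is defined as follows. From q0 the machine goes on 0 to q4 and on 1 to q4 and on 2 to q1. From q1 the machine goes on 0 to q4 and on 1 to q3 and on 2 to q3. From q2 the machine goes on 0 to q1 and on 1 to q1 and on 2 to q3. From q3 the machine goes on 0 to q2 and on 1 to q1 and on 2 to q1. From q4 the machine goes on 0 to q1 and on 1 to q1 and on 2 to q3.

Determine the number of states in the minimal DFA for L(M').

2

First remove the unreachable states {q0}; 4 states remain.
Initial partition by acceptance: {q1,q3} | {q2,q4}.
No further refinement is possible. Final partition (2 blocks): {q1,q3} | {q2,q4}.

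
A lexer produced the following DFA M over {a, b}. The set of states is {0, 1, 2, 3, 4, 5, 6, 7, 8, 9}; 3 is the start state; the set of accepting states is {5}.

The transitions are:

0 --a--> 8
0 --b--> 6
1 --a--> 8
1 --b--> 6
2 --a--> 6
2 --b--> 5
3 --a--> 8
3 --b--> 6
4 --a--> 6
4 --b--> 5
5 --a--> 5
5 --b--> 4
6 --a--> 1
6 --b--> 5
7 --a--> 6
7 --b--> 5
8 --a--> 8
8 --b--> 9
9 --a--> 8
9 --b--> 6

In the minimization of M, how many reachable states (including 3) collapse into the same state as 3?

3

States {0,2,7} cannot be reached from the start state, so discard them.
Start with accepting vs non-accepting: {5} | {1,3,4,6,8,9}.
On input b, block {1,3,4,6,8,9} splits into {1,3,8,9} and {4,6}.
Refine {1,3,8,9} on symbol b: members go to different blocks, giving {1,3,9} and {8}.
On input a, block {4,6} splits into {4} and {6}.
No further refinement is possible. Final partition (5 blocks): {5} | {1,3,9} | {4} | {8} | {6}.
State 3 belongs to the block {1,3,9}, which has 3 states.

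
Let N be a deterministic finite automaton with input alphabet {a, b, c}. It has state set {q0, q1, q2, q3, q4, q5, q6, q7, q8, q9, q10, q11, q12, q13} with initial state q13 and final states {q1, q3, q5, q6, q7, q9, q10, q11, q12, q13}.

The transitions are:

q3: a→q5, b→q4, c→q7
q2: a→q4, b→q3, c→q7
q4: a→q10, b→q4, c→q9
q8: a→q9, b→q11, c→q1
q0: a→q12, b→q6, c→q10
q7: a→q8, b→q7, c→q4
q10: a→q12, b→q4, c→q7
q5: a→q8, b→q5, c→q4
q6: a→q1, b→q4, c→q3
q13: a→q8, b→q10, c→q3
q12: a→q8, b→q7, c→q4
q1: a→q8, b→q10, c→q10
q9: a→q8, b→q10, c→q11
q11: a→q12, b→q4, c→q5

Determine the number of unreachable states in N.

BFS from q13 reaches {q1, q3, q4, q5, q7, q8, q9, q10, q11, q12, q13}; the 3 state(s) q0, q2, q6 are never visited.

3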